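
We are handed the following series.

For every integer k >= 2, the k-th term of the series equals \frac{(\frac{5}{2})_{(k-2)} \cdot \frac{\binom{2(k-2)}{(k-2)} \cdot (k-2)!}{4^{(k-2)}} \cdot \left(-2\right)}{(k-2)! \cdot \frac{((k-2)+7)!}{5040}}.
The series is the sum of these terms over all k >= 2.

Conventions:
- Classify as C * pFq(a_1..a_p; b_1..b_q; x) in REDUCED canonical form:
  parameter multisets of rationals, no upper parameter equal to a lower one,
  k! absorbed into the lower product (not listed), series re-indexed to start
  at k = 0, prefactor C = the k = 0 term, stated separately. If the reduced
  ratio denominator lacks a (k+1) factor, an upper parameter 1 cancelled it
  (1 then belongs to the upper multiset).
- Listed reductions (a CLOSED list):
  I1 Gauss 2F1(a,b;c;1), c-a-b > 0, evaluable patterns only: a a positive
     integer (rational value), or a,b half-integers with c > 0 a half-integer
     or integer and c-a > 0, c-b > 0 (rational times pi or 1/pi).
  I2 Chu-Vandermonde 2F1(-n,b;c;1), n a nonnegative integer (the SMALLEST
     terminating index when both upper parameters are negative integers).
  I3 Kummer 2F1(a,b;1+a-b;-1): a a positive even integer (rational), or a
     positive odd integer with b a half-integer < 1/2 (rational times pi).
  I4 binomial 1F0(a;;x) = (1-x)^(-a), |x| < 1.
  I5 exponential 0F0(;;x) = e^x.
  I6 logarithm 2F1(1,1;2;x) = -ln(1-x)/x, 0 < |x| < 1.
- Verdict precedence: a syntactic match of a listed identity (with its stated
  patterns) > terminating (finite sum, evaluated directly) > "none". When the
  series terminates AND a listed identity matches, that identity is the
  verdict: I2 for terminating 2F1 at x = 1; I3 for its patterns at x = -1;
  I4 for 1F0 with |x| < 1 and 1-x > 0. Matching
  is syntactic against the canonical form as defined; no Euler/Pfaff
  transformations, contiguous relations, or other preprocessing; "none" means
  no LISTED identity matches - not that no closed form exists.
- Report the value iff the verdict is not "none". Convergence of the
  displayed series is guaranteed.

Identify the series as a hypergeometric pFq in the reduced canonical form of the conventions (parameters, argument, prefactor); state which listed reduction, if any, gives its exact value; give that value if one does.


First insight: with t_0 = -2, the denominator's factorial ratio (prefactor -2) is a lower Pochhammer.
Ratio: r(k) = 1 * (k+\frac{1}{2}) (k+\frac{5}{2}) / [(k+8) (k+1)] - poly over poly, x = 1 from leading terms; C = -2 at k = 0.

x = 1 here; the reduced form reads 2F1, upper {\frac{1}{2}, \frac{5}{2}}, lower {8}, C = -2. Verdict: this is Gauss's theorem I1 (half-integer case) (x = 1; upper {\frac{1}{2}, \frac{5}{2}} half-integers, c = 8 in the evaluable pattern). Sum: \left(-\frac{1048576}{135135}\right) / \pi.


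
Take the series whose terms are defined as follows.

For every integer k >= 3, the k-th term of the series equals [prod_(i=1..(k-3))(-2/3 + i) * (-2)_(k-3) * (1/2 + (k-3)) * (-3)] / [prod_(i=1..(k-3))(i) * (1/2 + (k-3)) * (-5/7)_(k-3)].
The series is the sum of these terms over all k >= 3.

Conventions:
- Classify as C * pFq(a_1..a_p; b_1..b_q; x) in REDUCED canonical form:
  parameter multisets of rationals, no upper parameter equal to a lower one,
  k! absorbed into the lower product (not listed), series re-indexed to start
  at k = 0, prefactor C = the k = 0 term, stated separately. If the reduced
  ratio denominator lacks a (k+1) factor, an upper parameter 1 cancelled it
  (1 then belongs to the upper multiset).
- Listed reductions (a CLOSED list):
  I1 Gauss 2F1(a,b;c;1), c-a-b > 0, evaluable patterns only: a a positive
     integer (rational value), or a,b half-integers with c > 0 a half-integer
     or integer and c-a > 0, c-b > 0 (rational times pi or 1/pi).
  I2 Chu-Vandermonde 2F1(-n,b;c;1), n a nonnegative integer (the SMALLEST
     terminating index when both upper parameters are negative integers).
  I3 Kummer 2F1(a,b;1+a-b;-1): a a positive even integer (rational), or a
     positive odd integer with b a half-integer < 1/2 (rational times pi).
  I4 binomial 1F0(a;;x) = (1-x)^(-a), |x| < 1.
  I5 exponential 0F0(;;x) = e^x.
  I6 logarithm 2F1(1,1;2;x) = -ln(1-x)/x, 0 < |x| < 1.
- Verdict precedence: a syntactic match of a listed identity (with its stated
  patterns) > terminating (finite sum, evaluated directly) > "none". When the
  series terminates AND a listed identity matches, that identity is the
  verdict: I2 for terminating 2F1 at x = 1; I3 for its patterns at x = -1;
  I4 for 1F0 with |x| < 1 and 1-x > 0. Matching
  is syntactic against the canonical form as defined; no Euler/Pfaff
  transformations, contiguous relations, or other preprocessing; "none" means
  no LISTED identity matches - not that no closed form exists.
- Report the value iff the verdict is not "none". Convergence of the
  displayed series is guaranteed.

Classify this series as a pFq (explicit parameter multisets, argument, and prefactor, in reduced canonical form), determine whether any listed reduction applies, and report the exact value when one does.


At argument 1: a 2F1 with upper {-2, 1/3}, lower {-5/7}, scaled by C = -3. Verdict: the Chu-Vandermonde identity I2 applies (terminating 2F1 at x = 1 with n = 2, b = 1/3, c = -5/7). Its exact value is 11/15.

The tell: with t_0 = -3, striking the common factor k + 1/2 reduces the term (C = -3).
Step ratio: r(k) = 1 * (k-2) (k+1/3) / [(k-5/7) (k+1)] - rational; roots negated = parameters, x = 1, C = -3.


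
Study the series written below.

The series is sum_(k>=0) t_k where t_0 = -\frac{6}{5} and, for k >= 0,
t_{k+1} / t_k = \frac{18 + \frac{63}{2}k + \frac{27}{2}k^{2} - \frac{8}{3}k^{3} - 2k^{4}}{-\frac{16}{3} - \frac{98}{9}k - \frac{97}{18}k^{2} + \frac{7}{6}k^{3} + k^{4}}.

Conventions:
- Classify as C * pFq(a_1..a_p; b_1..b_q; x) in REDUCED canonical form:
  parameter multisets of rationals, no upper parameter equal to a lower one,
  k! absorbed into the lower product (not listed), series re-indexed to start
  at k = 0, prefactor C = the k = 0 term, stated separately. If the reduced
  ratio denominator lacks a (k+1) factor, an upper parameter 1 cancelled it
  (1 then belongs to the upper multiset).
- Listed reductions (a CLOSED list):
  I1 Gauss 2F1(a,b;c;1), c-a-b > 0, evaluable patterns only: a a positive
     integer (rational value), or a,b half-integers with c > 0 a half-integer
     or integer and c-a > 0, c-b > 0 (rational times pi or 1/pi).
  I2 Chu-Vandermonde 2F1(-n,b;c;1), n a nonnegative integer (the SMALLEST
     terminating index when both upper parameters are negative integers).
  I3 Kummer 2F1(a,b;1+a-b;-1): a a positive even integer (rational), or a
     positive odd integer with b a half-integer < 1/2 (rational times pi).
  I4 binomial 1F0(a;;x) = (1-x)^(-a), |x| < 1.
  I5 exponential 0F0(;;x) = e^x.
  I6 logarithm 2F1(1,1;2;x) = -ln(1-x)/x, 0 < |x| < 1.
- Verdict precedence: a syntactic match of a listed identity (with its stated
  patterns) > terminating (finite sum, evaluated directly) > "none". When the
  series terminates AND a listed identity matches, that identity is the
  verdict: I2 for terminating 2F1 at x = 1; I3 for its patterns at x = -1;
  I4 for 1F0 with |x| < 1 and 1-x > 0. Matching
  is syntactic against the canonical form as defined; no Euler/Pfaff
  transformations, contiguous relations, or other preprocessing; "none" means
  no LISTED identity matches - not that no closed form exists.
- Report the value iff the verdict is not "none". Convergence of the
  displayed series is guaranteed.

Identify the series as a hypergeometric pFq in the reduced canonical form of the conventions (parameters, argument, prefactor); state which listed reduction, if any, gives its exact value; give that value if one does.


The series (x = -2) is 2F1: upper {-3, \frac{3}{2}}, lower {-\frac{8}{3}}, prefactor -\frac{6}{5}. Verdict: terminating - no listed pattern fits, but -3 in the upper list cuts the series at k = 3; direct evaluation. Sum: \frac{1329}{40}.

Key step: from the first term -\frac{6}{5}: the parameter 4/3 appears in both the upper and lower lists and cancels (alongside the other common factor).
Consecutive-term ratio: r(k) = -2 * (k-3) (k+\frac{3}{2}) / [(k-\frac{8}{3}) (k+1)] - rational; roots negated = parameters, x = -2, C = -\frac{6}{5}.


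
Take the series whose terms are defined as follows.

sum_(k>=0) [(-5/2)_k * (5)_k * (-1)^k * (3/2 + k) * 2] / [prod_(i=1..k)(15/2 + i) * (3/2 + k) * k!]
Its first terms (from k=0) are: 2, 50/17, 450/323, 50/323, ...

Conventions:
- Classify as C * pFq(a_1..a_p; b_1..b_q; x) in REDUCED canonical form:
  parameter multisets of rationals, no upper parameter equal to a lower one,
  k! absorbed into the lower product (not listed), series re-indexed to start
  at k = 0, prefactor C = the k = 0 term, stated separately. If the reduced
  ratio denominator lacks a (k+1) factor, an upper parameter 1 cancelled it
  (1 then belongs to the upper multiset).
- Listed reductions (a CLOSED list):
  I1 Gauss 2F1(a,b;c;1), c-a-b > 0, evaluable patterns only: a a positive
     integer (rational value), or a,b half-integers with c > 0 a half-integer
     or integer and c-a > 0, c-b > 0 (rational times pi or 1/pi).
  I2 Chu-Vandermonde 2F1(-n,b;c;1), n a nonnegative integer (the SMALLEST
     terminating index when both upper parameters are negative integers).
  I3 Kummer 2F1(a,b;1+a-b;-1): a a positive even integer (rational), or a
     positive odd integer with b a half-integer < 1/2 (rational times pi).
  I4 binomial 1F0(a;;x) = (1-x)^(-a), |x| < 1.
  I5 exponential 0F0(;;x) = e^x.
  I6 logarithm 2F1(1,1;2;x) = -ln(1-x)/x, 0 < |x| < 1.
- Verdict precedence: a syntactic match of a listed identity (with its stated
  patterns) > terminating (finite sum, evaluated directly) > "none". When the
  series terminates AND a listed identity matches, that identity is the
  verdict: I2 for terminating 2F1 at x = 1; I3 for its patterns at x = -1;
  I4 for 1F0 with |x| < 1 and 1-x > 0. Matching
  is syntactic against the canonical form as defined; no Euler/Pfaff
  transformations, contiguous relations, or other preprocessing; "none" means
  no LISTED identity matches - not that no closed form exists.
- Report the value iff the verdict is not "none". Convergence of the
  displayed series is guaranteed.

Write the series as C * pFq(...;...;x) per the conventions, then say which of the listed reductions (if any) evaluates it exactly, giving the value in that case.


With C = 2: the canonical form is 2F1(-5/2, 5; 17/2; -1). Verdict (x = -1): Kummer (I3) applies (x = -1; c = 17/2 equals 1+a-b for upper {-5/2, 5}: listed pattern). Exact value: (135135/65536) * pi.

Structural cue: from the first term 2: the lower running product (prefactor 2) is a rising factorial.
Adjacent-term ratio: r(k) = (-1) * (k-5/2) (k+5) / [(k+17/2) (k+1)] ; factor over Q: parameters, x = (-1), and C = 2.


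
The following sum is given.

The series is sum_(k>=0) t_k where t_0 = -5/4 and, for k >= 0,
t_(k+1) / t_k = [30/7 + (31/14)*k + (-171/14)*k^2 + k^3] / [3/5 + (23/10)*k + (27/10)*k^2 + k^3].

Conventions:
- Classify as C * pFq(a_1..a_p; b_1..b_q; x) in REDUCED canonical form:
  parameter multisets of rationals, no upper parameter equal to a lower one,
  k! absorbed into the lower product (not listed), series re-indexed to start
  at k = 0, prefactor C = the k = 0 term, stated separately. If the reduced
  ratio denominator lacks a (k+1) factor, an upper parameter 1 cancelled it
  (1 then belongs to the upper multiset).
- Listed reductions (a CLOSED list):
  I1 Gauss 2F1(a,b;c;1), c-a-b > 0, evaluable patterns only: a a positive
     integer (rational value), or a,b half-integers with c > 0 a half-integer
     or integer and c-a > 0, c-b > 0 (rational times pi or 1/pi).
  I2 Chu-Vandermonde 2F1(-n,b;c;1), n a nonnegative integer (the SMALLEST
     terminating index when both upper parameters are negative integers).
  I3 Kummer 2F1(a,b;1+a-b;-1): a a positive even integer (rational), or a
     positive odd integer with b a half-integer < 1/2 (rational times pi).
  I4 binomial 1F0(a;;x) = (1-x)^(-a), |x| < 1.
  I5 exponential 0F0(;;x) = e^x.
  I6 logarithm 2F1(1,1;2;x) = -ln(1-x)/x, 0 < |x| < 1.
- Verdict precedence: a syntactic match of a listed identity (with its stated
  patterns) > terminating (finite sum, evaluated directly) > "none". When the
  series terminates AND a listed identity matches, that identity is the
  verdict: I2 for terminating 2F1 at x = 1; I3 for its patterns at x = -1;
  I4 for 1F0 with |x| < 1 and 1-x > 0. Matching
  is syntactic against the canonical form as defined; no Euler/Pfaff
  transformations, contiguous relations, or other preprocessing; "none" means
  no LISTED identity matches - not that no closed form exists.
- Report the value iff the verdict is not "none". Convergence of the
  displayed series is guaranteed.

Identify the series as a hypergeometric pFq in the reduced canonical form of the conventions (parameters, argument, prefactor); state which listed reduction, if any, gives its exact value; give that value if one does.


Reduced: x = 1, 2F1, upper = {-12, -5/7}, lower = {6/5}, C = -5/4. Verdict: this is the Chu-Vandermonde identity I2 (terminating 2F1 at x = 1 with n = 12, b = -5/7, c = 6/5). Hence: -6259827559182719005/841333008976893104.

Structural cue: t_0 = -5/4 here, and cancel k + 1/2 from the displayed ratio first; then C = -5/4, x = 1.
Step ratio: r(k) = 1 * (k-12) (k-5/7) / [(k+6/5) (k+1)] - rational in k. x = 1; t_0 = -5/4; negate the roots.


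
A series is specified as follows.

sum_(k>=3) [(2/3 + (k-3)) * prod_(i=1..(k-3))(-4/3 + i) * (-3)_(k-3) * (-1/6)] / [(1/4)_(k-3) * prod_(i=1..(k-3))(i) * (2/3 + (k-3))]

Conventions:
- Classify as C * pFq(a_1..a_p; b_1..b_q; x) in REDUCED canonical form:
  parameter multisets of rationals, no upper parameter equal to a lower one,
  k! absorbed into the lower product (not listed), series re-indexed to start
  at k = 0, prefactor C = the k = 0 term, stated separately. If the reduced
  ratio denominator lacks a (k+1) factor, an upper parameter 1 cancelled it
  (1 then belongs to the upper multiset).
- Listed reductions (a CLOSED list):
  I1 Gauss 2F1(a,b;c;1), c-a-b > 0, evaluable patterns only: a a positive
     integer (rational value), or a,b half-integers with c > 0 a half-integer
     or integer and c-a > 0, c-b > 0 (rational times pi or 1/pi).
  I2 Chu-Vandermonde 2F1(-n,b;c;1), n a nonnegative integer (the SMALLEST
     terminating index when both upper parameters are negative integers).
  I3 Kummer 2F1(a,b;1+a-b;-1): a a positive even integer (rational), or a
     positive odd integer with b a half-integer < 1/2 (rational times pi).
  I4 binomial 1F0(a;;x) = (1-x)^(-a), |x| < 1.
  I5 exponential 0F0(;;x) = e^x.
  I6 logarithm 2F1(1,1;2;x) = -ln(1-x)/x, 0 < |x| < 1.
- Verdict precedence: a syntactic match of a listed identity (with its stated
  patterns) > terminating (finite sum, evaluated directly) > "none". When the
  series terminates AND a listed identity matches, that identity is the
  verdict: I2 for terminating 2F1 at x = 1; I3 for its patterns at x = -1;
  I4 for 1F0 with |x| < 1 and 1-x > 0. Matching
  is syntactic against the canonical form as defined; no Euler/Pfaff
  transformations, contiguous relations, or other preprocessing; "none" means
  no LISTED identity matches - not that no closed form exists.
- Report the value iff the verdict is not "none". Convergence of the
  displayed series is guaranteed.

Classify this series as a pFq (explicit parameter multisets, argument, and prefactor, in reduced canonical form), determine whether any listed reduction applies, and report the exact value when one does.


Reduced: x = 1, 2F1, upper = {-3, -1/3}, lower = {1/4}, C = -1/6. Verdict: Chu-Vandermonde (I2) applies (terminating 2F1 at x = 1 with n = 3, b = -1/3, c = 1/4). Exact value: -4123/7290.

Key step: with t_0 = -1/6, k + 2/3 divides numerator and denominator alike; prefactor -1/6 after cancelling.
Adjacent-term ratio: r(k) = 1 * (k-3) (k-1/3) / [(k+1/4) (k+1)] - rational; roots negated = parameters, x = 1, C = -1/6.


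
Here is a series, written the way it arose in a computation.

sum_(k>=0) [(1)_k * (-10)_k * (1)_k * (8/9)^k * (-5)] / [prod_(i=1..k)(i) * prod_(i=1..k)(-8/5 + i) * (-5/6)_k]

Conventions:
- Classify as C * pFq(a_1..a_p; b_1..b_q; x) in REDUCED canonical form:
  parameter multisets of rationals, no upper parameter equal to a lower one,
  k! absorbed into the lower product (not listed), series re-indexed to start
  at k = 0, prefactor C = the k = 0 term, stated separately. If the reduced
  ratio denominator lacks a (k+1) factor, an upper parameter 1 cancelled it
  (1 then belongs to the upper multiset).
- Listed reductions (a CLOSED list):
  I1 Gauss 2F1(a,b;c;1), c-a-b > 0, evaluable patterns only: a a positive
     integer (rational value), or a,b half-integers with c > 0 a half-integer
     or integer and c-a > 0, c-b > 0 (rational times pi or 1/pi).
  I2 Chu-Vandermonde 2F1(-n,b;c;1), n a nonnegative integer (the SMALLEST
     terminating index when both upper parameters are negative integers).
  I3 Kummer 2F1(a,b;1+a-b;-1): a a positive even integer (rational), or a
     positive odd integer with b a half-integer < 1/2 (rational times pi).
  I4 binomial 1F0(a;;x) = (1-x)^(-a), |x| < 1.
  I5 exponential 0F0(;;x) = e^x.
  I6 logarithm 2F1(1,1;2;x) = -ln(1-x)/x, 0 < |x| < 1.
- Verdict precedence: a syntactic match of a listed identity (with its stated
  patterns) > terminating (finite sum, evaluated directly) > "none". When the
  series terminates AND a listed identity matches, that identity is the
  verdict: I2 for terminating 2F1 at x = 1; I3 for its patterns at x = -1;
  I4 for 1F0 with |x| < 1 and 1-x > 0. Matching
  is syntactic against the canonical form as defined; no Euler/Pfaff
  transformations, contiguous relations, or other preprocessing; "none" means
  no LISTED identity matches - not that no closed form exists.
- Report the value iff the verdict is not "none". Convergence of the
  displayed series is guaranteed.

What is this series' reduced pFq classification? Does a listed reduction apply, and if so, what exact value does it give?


With C = -5: the canonical form is 3F2(-10, 1, 1; -5/6, -3/5; 8/9). Verdict: terminating - upper -10 stops the sum at k = 10; the 11 terms are added exactly. Sum: -323304123715848635/11158026634962207.

The tell: with t_0 = -5, the lower running product (prefactor -5) is a rising factorial.
Consecutive-term ratio: r(k) = (8/9) * (k-10) (k+1) (k+1) / [(k-5/6) (k-3/5) (k+1)] - rational in k, leading ratio (8/9); with t_0 = -5, classification follows.


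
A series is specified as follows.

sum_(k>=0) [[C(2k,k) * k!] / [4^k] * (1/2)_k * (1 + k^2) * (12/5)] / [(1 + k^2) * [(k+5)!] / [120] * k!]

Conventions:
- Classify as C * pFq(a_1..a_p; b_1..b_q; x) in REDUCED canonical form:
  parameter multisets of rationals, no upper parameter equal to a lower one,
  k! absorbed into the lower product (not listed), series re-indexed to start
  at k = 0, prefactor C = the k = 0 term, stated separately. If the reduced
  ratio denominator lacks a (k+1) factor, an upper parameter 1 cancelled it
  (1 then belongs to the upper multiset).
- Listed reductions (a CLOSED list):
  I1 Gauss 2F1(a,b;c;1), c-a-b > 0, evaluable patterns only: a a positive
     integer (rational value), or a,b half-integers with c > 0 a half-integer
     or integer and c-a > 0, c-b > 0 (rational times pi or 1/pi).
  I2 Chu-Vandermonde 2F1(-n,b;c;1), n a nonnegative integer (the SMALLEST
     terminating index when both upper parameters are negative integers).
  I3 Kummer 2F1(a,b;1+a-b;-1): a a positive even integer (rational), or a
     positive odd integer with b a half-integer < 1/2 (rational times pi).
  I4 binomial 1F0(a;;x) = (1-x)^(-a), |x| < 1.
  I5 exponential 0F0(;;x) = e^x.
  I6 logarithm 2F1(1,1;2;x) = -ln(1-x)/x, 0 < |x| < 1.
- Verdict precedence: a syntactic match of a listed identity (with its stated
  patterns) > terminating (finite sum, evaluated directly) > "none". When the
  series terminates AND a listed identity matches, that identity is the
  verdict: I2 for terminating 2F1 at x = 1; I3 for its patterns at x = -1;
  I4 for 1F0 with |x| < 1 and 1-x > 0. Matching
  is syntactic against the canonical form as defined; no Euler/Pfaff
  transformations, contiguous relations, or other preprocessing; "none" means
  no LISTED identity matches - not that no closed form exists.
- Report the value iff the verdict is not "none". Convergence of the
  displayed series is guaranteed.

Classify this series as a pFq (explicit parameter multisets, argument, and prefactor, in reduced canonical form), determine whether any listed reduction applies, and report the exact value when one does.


At argument 1: a 2F1 with upper {1/2, 1/2}, lower {6}, scaled by C = 12/5. Verdict: the half-integer Gauss pattern (I1) applies (x = 1; upper {1/2, 1/2} half-integers, c = 6 in the evaluable pattern). Value: (262144/33075) / pi.

Key step: x = 1 and striking the common factor k^2 + 1 reduces the term (C = 12/5).
Term ratio: r(k) = 1 * (k+1/2) (k+1/2) / [(k+6) (k+1)] - rational in k, leading ratio 1; with t_0 = 12/5, classification follows.


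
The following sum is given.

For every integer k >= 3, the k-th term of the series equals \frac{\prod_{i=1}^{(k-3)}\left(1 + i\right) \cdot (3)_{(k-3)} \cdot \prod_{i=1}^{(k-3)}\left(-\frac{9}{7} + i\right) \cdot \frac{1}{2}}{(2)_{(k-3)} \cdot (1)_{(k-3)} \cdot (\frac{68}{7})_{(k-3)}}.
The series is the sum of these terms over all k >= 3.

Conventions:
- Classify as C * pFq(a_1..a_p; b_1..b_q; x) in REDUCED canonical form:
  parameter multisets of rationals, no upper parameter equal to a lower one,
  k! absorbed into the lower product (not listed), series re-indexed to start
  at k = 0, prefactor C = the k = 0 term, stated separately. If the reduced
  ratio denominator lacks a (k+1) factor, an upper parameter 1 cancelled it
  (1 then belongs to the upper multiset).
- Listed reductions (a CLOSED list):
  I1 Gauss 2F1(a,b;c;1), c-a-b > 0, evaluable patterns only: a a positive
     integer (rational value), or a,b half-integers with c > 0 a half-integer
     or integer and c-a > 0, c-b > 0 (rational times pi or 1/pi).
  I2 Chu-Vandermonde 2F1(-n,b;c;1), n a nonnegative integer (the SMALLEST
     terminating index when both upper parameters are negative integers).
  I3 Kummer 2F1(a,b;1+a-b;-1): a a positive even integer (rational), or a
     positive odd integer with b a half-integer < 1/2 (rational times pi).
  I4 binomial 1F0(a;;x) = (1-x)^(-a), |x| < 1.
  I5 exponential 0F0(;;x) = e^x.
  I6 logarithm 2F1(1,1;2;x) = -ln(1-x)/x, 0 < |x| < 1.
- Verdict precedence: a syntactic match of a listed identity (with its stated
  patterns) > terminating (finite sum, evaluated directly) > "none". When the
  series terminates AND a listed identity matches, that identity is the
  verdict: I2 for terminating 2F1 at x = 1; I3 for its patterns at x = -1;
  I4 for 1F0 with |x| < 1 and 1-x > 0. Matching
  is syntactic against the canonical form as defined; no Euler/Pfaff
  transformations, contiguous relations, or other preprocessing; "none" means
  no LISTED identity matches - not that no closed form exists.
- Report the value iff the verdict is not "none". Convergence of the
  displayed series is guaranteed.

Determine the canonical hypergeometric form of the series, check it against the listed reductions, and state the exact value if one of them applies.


Canonical form: C = \frac{1}{2} times 2F1 with upper {-\frac{2}{7}, 3}, lower {\frac{68}{7}}, x = 1. Verdict (x = 1): the Gauss summation I1 applies (x = 1: the Gamma ratio telescopes since c-a-b = 7 > 0 and a = 3 in Z>0). Value: \frac{8601}{19208}.

First insight: from the first term \frac{1}{2}: the parameter 2 appears in both the upper and lower lists and cancels.
Term ratio: r(k) = 1 * (k-\frac{2}{7}) (k+3) / [(k+\frac{68}{7}) (k+1)] - rational; roots negated = parameters, x = 1, C = \frac{1}{2}.


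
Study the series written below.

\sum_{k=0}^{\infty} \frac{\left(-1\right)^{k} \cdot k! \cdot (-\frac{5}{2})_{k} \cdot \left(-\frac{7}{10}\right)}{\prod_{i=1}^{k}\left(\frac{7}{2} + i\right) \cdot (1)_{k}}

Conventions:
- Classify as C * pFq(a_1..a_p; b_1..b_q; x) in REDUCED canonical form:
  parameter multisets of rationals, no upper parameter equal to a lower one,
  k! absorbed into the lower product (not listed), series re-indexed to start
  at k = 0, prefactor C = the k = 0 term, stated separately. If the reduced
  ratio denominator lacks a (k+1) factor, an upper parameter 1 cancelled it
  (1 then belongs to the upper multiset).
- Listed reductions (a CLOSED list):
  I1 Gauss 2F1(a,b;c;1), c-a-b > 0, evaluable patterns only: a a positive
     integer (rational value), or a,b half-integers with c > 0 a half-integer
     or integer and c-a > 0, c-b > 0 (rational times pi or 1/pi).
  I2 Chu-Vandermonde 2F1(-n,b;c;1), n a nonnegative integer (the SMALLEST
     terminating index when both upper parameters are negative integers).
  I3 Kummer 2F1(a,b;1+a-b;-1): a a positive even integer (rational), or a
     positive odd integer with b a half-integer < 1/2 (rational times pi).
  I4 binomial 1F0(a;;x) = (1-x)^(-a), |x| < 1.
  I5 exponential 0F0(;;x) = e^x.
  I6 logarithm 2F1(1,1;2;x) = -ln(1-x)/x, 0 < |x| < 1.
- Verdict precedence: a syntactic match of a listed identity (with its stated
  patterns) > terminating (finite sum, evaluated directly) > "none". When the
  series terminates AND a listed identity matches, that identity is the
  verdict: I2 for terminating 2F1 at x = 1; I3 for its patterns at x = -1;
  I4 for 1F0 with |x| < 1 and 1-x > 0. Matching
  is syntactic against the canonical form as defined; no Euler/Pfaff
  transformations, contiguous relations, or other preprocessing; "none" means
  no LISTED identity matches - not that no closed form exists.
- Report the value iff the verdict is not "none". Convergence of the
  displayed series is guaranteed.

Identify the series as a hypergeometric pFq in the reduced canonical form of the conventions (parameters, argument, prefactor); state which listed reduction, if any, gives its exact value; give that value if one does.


x = -1 here; the reduced form reads 2F1, upper {-\frac{5}{2}, 1}, lower {\frac{9}{2}}, C = -\frac{7}{10}. Verdict: the Kummer evaluation I3 matches (x = -1; c = \frac{9}{2} equals 1+a-b for upper {-\frac{5}{2}, 1}: listed pattern). Its exact value is \left(-\frac{49}{128}\right) \cdot \pi.

Key step: with t_0 = -\frac{7}{10}, the factorial ratio (C = -7/10) (k+a-1)!/(a-1)! is a rising factorial (a)_k.
Term ratio: r(k) = -1 * (k-\frac{5}{2}) (k+1) / [(k+\frac{9}{2}) (k+1)] - rational in k. x = -1; t_0 = -\frac{7}{10}; negate the roots.


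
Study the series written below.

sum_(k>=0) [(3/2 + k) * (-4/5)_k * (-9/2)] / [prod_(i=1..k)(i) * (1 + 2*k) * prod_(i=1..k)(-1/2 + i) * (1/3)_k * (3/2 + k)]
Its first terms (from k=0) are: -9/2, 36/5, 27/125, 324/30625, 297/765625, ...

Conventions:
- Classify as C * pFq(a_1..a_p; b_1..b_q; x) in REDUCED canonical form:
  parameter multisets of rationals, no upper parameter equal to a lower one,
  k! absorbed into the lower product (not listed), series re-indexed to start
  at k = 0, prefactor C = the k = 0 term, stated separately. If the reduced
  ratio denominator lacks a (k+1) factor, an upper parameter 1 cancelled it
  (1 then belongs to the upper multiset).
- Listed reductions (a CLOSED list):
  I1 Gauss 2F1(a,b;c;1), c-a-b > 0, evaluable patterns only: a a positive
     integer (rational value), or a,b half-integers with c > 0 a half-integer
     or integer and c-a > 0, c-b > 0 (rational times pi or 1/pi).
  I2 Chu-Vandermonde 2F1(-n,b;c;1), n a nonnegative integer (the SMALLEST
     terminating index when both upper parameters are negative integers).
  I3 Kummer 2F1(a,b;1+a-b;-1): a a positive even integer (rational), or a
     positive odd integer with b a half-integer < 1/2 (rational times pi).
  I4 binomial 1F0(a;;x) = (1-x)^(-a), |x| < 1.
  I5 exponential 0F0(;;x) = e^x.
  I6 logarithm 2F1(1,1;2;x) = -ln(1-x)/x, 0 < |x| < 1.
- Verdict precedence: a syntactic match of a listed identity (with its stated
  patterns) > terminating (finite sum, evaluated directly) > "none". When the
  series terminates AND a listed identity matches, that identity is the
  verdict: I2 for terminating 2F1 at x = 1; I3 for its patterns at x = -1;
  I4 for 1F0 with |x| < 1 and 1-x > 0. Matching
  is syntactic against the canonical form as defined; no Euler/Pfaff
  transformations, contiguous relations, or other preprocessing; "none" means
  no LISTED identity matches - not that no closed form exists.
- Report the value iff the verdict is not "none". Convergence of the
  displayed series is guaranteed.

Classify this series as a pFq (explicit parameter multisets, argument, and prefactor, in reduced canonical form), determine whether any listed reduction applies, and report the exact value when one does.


This is -9/2 * 1F2(-4/5; 1/3, 3/2; 1) in reduced canonical form. Verdict: none - at argument 1 the multisets {-4/5} ; {1/3, 3/2} match no listed identity.

The tell: t_0 = -9/2 here, and the product of the first k integers (C = -9/2) is k!.
Step ratio: r(k) = 1 * (k-4/5) / [(k+1/3) (k+3/2) (k+1)] ; factor over Q: parameters, x = 1, and C = -9/2.


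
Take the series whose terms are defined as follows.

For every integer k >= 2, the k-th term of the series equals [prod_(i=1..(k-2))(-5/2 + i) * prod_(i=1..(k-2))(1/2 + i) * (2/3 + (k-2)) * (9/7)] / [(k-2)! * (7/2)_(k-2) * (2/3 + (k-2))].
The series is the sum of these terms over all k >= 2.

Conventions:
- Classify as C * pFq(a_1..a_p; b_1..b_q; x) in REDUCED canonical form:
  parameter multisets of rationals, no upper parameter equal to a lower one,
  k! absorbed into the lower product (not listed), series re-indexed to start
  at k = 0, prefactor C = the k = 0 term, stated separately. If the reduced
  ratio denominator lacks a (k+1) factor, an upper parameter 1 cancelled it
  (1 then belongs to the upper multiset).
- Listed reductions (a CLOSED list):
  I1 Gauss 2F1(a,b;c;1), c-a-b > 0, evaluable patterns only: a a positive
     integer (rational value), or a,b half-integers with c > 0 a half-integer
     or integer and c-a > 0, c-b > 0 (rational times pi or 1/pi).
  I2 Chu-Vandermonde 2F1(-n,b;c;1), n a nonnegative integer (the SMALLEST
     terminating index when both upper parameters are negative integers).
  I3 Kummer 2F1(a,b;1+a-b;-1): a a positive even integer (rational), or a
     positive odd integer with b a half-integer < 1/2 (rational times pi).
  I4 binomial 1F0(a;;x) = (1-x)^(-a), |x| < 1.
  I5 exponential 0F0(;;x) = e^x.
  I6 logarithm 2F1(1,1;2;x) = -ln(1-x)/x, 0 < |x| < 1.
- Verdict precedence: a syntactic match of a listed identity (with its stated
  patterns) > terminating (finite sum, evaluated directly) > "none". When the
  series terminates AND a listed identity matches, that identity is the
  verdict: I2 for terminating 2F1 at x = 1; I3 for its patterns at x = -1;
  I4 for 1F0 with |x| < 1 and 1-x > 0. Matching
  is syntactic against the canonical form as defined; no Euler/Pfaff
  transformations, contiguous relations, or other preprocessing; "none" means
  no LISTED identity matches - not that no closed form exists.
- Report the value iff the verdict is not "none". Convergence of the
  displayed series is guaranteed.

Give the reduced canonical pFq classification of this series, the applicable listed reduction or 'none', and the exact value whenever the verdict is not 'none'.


Key step: t_0 being 9/7, the running product (prefactor 9/7) telescopes to a rising factorial.
Step ratio: r(k) = 1 * (k-3/2) (k+3/2) / [(k+7/2) (k+1)] - rational; roots negated = parameters, x = 1, C = 9/7.

At argument 1: a 2F1 with upper {-3/2, 3/2}, lower {7/2}, scaled by C = 9/7. Verdict at x = 1: Gauss (I1, half-integer pattern) matches (x = 1; upper {-3/2, 3/2} half-integers, c = 7/2 in the evaluable pattern). Value: (675/3584) * pi.


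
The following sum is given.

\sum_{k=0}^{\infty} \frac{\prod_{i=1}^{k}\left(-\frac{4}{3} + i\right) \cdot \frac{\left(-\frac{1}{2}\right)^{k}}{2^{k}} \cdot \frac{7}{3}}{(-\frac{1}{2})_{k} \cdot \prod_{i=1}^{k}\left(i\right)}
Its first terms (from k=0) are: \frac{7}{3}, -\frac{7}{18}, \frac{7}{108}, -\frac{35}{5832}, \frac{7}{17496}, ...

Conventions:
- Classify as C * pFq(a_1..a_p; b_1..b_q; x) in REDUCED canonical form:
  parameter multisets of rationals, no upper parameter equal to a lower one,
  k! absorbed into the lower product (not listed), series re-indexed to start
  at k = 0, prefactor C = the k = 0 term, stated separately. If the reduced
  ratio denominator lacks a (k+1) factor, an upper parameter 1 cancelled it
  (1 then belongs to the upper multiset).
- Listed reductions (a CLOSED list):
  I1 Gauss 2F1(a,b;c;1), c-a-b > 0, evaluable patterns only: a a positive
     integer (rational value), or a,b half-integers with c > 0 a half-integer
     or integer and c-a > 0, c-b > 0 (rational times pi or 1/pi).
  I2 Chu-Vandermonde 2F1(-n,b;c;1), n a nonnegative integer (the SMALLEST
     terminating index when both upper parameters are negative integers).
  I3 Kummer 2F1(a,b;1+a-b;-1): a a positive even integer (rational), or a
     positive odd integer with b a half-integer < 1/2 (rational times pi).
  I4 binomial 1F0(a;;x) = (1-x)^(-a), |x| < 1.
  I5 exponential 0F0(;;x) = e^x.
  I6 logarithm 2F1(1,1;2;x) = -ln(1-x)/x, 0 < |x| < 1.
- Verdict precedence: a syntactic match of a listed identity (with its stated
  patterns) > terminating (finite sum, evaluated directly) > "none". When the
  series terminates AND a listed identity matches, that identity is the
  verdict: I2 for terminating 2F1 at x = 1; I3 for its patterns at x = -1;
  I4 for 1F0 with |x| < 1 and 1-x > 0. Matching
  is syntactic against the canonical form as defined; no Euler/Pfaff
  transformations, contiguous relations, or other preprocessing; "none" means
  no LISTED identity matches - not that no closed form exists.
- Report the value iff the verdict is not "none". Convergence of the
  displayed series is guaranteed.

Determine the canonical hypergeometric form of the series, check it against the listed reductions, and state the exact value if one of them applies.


Canonical form: C = \frac{7}{3} times 1F1 with upper {-\frac{1}{3}}, lower {-\frac{1}{2}}, x = -\frac{1}{4}. Verdict: none - this 1F1 at x = -\frac{1}{4} matches no listed pattern, and upper {-\frac{1}{3}} holds no stopper.

Structural cue: t_0 = \frac{7}{3} here, and the running product (prefactor 7/3) telescopes to a rising factorial.
Term ratio: r(k) = -\frac{1}{4} * (k-\frac{1}{3}) / [(k-\frac{1}{2}) (k+1)] - rational in k, leading ratio -\frac{1}{4}; with t_0 = \frac{7}{3}, classification follows.


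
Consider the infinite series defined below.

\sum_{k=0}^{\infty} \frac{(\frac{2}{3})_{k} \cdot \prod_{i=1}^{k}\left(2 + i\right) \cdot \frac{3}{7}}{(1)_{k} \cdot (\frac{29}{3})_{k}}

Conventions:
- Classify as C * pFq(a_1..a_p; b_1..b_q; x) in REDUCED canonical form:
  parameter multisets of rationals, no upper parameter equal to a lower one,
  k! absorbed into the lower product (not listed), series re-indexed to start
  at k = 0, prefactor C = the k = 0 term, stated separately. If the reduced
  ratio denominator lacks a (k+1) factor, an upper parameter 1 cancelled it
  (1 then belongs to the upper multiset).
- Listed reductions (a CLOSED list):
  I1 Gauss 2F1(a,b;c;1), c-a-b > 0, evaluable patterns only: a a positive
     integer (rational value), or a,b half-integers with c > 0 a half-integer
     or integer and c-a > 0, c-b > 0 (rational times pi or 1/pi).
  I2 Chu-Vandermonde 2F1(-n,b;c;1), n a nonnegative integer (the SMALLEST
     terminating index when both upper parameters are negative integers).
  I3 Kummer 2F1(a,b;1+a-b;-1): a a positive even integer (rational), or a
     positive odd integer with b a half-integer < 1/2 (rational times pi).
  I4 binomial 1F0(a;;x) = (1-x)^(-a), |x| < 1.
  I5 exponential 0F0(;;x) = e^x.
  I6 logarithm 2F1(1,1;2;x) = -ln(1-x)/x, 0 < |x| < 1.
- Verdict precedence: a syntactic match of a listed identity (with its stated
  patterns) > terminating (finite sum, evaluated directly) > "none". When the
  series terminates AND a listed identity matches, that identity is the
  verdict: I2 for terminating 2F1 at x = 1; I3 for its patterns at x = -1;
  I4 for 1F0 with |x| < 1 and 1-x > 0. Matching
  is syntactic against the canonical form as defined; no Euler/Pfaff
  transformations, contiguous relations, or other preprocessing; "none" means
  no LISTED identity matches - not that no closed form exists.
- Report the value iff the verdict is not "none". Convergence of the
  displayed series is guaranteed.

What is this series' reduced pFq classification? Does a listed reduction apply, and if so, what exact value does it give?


Canonical form: C = \frac{3}{7} times 2F1 with upper {\frac{2}{3}, 3}, lower {\frac{29}{3}}, x = 1. Verdict: this is the Gauss summation I1 (x = 1: the Gamma ratio telescopes since c-a-b = 6 > 0 and a = 3 in Z>0). Hence: \frac{1495}{2646}.

The tell: x = 1 and the running product (prefactor 3/7) telescopes to a rising factorial.
Adjacent-term ratio: r(k) = 1 * (k+\frac{2}{3}) (k+3) / [(k+\frac{29}{3}) (k+1)] - rational in k, leading ratio 1; with t_0 = \frac{3}{7}, classification follows.


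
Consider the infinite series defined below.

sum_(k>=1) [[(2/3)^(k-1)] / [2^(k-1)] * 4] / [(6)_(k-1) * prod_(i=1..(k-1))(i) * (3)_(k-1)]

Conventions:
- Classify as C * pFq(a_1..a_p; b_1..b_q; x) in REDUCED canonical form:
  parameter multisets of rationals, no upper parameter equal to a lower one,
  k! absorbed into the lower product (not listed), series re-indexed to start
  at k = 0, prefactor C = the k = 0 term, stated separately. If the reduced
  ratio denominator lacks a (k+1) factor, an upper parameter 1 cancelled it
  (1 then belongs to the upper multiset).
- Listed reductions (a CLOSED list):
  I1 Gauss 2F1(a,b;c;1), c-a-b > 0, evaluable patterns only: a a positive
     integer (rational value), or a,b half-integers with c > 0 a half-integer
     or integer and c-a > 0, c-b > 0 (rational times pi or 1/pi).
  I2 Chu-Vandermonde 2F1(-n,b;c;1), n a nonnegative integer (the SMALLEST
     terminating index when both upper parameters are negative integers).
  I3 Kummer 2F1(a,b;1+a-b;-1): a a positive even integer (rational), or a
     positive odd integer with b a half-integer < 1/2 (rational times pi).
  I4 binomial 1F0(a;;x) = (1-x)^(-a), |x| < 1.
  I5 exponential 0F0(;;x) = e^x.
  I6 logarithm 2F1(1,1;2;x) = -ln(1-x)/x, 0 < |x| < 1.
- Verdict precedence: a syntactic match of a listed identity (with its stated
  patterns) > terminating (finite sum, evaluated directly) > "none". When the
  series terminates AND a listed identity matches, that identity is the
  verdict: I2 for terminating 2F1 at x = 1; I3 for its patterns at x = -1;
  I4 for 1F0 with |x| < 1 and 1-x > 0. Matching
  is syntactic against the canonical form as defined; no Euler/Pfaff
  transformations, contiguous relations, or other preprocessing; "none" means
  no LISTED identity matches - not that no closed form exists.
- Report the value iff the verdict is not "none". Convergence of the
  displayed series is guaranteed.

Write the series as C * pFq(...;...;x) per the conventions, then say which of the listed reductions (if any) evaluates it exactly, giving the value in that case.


Canonical form: C = 4 times 0F2 with upper {-}, lower {3, 6}, x = 1/3. Verdict: none - at argument 1/3 the multisets {-} ; {3, 6} match no listed identity.

Key step: t_0 = 4 here, and the product of the first k integers (prefactor 4) is k!.
Consecutive-term ratio: r(k) = (1/3) * 1 / [(k+3) (k+6) (k+1)] - rational in k, leading ratio (1/3); with t_0 = 4, classification follows.


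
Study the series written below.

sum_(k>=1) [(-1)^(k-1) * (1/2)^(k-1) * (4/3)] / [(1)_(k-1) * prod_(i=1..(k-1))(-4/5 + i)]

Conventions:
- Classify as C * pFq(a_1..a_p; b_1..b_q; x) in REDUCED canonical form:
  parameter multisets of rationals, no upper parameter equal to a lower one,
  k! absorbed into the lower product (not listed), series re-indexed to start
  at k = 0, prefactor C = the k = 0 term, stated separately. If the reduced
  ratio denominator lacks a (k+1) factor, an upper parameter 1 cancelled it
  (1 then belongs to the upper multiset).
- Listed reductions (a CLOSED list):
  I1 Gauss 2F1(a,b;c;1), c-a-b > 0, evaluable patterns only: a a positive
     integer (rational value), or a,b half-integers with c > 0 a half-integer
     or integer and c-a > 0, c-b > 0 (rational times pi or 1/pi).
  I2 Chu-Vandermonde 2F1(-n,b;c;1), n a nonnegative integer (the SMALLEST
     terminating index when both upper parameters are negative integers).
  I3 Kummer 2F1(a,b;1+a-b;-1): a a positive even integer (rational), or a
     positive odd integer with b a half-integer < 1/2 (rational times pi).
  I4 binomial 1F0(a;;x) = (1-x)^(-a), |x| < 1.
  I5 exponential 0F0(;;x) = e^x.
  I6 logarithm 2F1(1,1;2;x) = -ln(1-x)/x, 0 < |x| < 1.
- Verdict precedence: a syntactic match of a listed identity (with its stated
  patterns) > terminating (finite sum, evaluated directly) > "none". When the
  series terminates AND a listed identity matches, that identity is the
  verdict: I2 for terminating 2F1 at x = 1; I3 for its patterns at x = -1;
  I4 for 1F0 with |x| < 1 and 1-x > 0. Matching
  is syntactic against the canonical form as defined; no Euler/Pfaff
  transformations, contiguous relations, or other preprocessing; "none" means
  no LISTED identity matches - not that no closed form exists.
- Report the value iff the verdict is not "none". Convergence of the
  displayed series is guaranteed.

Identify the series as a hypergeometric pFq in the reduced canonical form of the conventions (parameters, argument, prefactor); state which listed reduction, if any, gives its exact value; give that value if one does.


x = -1/2 here; the reduced form reads 0F1, upper {-}, lower {1/5}, C = 4/3. Verdict: none (x = -1/2): each listed identity misses the multisets {-} ; {1/5}.

First insight: from the first term 4/3: (1)_k (prefactor 4/3) is k! itself.
Ratio: r(k) = (-1/2) * 1 / [(k+1/5) (k+1)] - poly over poly, x = (-1/2) from leading terms; C = 4/3 at k = 0.
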